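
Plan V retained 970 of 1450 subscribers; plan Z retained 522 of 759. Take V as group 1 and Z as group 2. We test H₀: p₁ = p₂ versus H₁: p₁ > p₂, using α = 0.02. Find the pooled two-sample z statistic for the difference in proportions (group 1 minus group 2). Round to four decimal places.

p̂₁ = 970/1450 = 0.668966, p̂₂ = 522/759 = 0.687747.
Pooled p̂ = (970+522)/(1450+759) = 1492/2209 = 0.675419.
SE = √(0.219228 × 0.00200718) = 0.020977.
z = (0.668966 − 0.687747)/0.020977 = -0.018781/0.020977 = -0.8953.
p-value = P(Z > -0.895) ≈ 0.8147. With α = 0.02, fail to reject H₀.

z = -0.8953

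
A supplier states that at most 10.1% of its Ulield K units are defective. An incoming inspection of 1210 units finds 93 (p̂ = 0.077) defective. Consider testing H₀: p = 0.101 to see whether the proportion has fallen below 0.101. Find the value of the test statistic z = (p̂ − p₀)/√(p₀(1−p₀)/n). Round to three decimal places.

p̂ = 93/1210 ≈ 0.076860.
Standard error under H₀: √(0.101×0.899/1210) = 0.008663.
z = (0.076860 − 0.101)/0.008663 = -0.024140/0.008663 = -2.787.
p-value = P(Z < -2.787) ≈ 0.0027.

z = -2.787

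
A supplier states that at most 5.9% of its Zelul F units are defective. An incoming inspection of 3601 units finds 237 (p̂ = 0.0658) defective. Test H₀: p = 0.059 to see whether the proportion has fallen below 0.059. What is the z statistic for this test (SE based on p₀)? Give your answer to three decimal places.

p̂ = 237/3601 = 0.0658151.
SE = √(p₀(1−p₀)/n) = √(0.055519/3601) = 0.0039265.
z = (0.0658151 − 0.059)/0.0039265 = 0.0068151/0.0039265 = 1.736.

z = 1.736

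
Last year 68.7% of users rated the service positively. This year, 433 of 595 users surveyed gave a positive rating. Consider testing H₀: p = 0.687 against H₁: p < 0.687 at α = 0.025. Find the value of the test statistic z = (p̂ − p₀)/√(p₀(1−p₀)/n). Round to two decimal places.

p̂ = 433/595 = 0.7277.
Under H₀, SE = √(0.687·0.313/595) = √(0.000361397) = 0.0190.
z = (0.7277 − 0.687)/0.0190 = 0.0407/0.0190 = 2.14.
p-value = P(Z < 2.143) ≈ 0.9839; since p > α = 0.025, fail to reject H₀.

z = 2.14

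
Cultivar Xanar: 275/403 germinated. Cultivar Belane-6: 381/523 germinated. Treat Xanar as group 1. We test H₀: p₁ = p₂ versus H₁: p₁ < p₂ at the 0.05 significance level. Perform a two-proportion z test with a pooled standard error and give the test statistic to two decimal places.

z = -1.53

p̂₁ = 275/403 = 0.6824, p̂₂ = 381/523 = 0.7285.
Pooled p̂ = (275+381)/(403+523) = 656/926 = 0.7084.
SE = √(0.20656 × 0.00439344) = 0.0301.
z = (0.6824 − 0.7285)/0.0301 = -0.0461/0.0301 = -1.53.
p-value = P(Z < -1.531) ≈ 0.0629; since p > α = 0.05, fail to reject H₀.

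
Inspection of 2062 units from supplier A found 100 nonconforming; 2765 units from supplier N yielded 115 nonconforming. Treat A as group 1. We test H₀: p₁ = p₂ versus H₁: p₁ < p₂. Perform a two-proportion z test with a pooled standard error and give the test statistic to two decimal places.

p̂₁ = 100/2062 = 0.0485, p̂₂ = 115/2765 = 0.0416.
Pooled p̂ = (100+115)/(2062+2765) = 215/4827 = 0.0445.
SE = √(0.0425572 × 0.00084663) = 0.0060.
z = (0.0485 − 0.0416)/0.0060 = 0.0069/0.0060 = 1.15.
p-value = P(Z < 1.150) ≈ 0.8750.

z = 1.15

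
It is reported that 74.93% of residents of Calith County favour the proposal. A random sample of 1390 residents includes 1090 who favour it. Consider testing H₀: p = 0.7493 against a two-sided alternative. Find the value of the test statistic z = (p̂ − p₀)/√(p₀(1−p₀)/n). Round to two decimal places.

z = 3.00

p̂ = 1090/1390 = 0.78417.
SE = √(p₀(1−p₀)/n) = √(0.18785/1390) = 0.01163.
z = (0.78417 − 0.7493)/0.01163 = 0.03487/0.01163 = 3.00.
p-value = 2·P(Z > 3.000) ≈ 0.0027.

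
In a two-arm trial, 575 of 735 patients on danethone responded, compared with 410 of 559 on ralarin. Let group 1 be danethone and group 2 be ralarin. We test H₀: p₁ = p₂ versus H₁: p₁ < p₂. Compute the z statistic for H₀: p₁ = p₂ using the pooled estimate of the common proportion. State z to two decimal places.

z = 2.04

p̂₁ = 575/735 ≈ 0.7823, p̂₂ = 410/559 ≈ 0.7335.
Pooled p̂ = (575+410)/(735+559) = 985/1294 = 0.7612.
SE = √(p̂(1−p̂)(1/n₁+1/n₂)) = √(0.7612·0.2388·0.00314945) = √(0.000572481) = 0.0239.
z = (0.7823 − 0.7335)/0.0239 = 0.0488/0.0239 = 2.04.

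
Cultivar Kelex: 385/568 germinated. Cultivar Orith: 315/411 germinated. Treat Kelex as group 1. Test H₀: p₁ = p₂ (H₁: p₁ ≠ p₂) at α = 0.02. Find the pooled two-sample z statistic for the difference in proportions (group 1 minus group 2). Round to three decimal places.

p̂₁ = 385/568 = 0.67782, p̂₂ = 315/411 = 0.76642.
Pooled p̂ = (385+315)/(568+411) = 700/979 = 0.71502.
SE = √(0.203768 × 0.00419365) = 0.02923.
z = (0.67782 − 0.76642)/0.02923 = -0.08860/0.02923 = -3.031.
p-value = 2·P(Z > 3.031) ≈ 0.0024; since p < α = 0.02, reject H₀.

z = -3.031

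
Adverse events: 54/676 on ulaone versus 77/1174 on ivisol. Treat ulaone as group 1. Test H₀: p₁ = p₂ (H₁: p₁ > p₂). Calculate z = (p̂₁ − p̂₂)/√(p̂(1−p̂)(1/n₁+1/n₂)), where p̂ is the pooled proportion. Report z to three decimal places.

z = 1.154

p̂₁ = 54/676 ≈ 0.07988, p̂₂ = 77/1174 ≈ 0.06559.
Pooled p̂ = (54+77)/(676+1174) = 131/1850 = 0.07081.
SE = √(p̂(1−p̂)(1/n₁+1/n₂)) = √(0.07081·0.92919·0.00233108) = √(0.000153377) = 0.01238.
z = (0.07988 − 0.06559)/0.01238 = 0.01429/0.01238 = 1.154.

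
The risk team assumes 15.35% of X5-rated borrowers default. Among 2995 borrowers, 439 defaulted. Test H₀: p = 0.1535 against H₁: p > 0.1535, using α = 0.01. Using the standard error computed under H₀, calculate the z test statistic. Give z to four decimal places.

z = -1.0510

p̂ = 439/2995 ≈ 0.1465776.
SE = √(p₀(1−p₀)/n) = √(0.12994/2995) = 0.0065867.
z = (0.1465776 − 0.1535)/0.0065867 = -0.0069224/0.0065867 = -1.0510.
p-value = P(Z > -1.051) ≈ 0.8534, so at α = 0.01 we fail to reject H₀.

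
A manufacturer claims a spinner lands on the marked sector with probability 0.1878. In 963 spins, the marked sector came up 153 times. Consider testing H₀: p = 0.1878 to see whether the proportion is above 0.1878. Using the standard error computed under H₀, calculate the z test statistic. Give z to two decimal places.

z = -2.30

p̂ = 153/963 ≈ 0.15888.
Under H₀, SE = √(0.1878·0.8122/963) = √(0.000158392) = 0.01259.
z = (0.15888 − 0.1878)/0.01259 = -0.02892/0.01259 = -2.30.
p-value = P(Z > -2.298) ≈ 0.9892.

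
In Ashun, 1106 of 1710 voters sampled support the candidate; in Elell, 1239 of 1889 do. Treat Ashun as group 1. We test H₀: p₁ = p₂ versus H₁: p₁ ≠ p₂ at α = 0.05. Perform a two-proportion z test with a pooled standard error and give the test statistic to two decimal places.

z = -0.57

p̂₁ = 1106/1710 ≈ 0.6468, p̂₂ = 1239/1889 ≈ 0.6559.
Pooled p̂ = (1106+1239)/(1710+1889) = 2345/3599 = 0.6516.
SE = √(0.227027 × 0.00111418) = 0.0159.
z = (0.6468 − 0.6559)/0.0159 = -0.0091/0.0159 = -0.57.
Two-sided p-value ≈ 2·Φ(−0.573) = 0.5664; since p > α = 0.05, fail to reject H₀.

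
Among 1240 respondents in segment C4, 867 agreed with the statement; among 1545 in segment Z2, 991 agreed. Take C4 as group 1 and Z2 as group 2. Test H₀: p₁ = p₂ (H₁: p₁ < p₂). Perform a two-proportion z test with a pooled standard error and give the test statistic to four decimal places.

z = 3.2153

p̂₁ = 867/1240 ≈ 0.699194, p̂₂ = 991/1545 ≈ 0.641424.
Pooled p̂ = (867+991)/(1240+1545) = 1858/2785 = 0.667145.
SE = √(p̂(1−p̂)(1/n₁+1/n₂)) = √(0.667145·0.332855·0.0014537) = √(0.000322812) = 0.017967.
z = (0.699194 − 0.641424)/0.017967 = 0.057770/0.017967 = 3.2153.
p-value = P(Z < 3.215) ≈ 0.9993.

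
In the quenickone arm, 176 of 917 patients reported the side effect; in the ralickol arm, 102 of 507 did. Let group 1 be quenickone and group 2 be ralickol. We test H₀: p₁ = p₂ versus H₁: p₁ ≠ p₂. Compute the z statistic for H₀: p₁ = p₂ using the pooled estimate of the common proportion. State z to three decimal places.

p̂₁ = 176/917 = 0.19193, p̂₂ = 102/507 = 0.20118.
Pooled p̂ = (176+102)/(917+507) = 278/1424 = 0.19522.
SE = √(p̂(1−p̂)(1/n₁+1/n₂)) = √(0.19522·0.80478·0.0030629) = √(0.000481218) = 0.02194.
z = (0.19193 − 0.20118)/0.02194 = -0.00925/0.02194 = -0.422.
p-value = 2·P(Z > 0.422) ≈ 0.6732.

z = -0.422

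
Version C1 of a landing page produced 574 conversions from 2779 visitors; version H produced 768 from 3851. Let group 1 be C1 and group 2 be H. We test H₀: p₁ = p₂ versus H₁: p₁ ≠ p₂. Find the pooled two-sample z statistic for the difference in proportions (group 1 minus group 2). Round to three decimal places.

z = 0.712

p̂₁ = 574/2779 = 0.20655, p̂₂ = 768/3851 = 0.19943.
Pooled p̂ = (574+768)/(2779+3851) = 1342/6630 = 0.20241.
SE = √(p̂(1−p̂)(1/n₁+1/n₂)) = √(0.20241·0.79759·0.000619514) = √(0.000100016) = 0.01000.
z = (0.20655 − 0.19943)/0.01000 = 0.00712/0.01000 = 0.712.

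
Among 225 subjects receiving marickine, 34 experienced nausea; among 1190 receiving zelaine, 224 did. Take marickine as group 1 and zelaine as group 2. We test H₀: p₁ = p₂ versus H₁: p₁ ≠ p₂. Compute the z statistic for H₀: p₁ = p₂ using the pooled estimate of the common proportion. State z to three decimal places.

z = -1.323

p̂₁ = 34/225 ≈ 0.15111, p̂₂ = 224/1190 ≈ 0.18824.
Pooled p̂ = (34+224)/(225+1190) = 258/1415 = 0.18233.
SE = √(0.149087 × 0.00528478) = 0.02807.
z = (0.15111 − 0.18824)/0.02807 = -0.03713/0.02807 = -1.323.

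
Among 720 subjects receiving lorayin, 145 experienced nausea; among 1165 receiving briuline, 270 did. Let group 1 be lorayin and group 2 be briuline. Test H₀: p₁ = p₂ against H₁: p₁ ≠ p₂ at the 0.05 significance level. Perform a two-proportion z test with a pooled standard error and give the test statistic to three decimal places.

p̂₁ = 145/720 = 0.20139, p̂₂ = 270/1165 = 0.23176.
Pooled p̂ = (145+270)/(720+1165) = 415/1885 = 0.22016.
SE = √(p̂(1−p̂)(1/n₁+1/n₂)) = √(0.22016·0.77984·0.00224726) = √(0.00038583) = 0.01964.
z = (0.20139 − 0.23176)/0.01964 = -0.03037/0.01964 = -1.546.
Two-sided p-value ≈ 2·Φ(−1.546) = 0.1221. With α = 0.05, fail to reject H₀.

z = -1.546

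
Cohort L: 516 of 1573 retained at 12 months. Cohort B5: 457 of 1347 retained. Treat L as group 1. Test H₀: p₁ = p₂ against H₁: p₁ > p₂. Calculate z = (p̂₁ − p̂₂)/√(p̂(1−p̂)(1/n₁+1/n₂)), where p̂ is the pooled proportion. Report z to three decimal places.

p̂₁ = 516/1573 ≈ 0.32804, p̂₂ = 457/1347 ≈ 0.33927.
Pooled p̂ = (516+457)/(1573+1347) = 973/2920 = 0.33322.
SE = √(p̂(1−p̂)(1/n₁+1/n₂)) = √(0.33322·0.66678·0.00137812) = √(0.000306196) = 0.01750.
z = (0.32804 − 0.33927)/0.01750 = -0.01123/0.01750 = -0.642.

z = -0.642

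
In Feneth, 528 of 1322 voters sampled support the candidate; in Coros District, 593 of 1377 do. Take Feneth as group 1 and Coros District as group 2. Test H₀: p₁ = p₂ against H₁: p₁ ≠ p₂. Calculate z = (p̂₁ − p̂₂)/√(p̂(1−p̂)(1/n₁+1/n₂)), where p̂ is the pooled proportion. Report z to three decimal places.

z = -1.647

p̂₁ = 528/1322 ≈ 0.399395, p̂₂ = 593/1377 ≈ 0.430646.
Pooled p̂ = (528+593)/(1322+1377) = 1121/2699 = 0.415339.
SE = √(0.242833 × 0.00148265) = 0.018975.
z = (0.399395 − 0.430646)/0.018975 = -0.031251/0.018975 = -1.647.
Two-sided p-value ≈ 2·Φ(−1.647) = 0.0996.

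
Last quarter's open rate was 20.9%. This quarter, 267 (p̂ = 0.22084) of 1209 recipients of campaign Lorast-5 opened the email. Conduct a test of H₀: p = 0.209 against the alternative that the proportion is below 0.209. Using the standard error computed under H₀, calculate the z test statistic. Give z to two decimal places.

p̂ = 267/1209 = 0.2208.
Under H₀, SE = √(0.209·0.791/1209) = √(0.00013674) = 0.0117.
z = (0.2208 − 0.209)/0.0117 = 0.0118/0.0117 = 1.01.

z = 1.01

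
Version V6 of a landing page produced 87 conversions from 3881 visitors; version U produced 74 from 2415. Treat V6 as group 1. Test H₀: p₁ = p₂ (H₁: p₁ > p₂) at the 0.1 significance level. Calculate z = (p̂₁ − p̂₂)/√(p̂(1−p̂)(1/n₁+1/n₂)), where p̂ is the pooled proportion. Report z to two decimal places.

z = -2.01

p̂₁ = 87/3881 ≈ 0.02242, p̂₂ = 74/2415 ≈ 0.03064.
Pooled p̂ = (87+74)/(3881+2415) = 161/6296 = 0.02557.
SE = √(0.0249179 × 0.000671744) = 0.00409.
z = (0.02242 − 0.03064)/0.00409 = -0.00822/0.00409 = -2.01.
p-value = P(Z > -2.010) ≈ 0.9778, so at α = 0.1 we fail to reject H₀.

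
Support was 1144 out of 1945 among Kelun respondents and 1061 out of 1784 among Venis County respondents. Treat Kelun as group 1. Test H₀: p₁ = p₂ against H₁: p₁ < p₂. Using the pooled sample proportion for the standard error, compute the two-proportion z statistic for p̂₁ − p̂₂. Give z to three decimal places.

p̂₁ = 1144/1945 = 0.58817, p̂₂ = 1061/1784 = 0.59473.
Pooled p̂ = (1144+1061)/(1945+1784) = 2205/3729 = 0.59131.
SE = √(0.241662 × 0.00107468) = 0.01612.
z = (0.58817 − 0.59473)/0.01612 = -0.00656/0.01612 = -0.407.
p-value = P(Z < -0.407) ≈ 0.3421.

z = -0.407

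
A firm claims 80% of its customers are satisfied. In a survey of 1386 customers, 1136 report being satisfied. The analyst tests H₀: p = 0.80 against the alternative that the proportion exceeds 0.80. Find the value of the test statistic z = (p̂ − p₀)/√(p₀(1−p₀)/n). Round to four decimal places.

z = 1.8265

p̂ = 1136/1386 ≈ 0.8196248.
Under H₀, SE = √(0.8·0.2/1386) = √(0.00011544) = 0.0107443.
z = (0.8196248 − 0.8)/0.0107443 = 0.0196248/0.0107443 = 1.8265.
p-value = P(Z > 1.827) ≈ 0.0339.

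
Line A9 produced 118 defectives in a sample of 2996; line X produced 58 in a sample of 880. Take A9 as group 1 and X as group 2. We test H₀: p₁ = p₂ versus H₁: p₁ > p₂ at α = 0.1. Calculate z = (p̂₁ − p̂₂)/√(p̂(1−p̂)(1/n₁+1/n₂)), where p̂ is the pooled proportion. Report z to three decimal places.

p̂₁ = 118/2996 = 0.03939, p̂₂ = 58/880 = 0.06591.
Pooled p̂ = (118+58)/(2996+880) = 176/3876 = 0.04541.
SE = √(0.0433458 × 0.00147014) = 0.00798.
z = (0.03939 − 0.06591)/0.00798 = -0.02652/0.00798 = -3.323.
p-value = P(Z > -3.323) ≈ 0.9996. With α = 0.1, fail to reject H₀.

z = -3.323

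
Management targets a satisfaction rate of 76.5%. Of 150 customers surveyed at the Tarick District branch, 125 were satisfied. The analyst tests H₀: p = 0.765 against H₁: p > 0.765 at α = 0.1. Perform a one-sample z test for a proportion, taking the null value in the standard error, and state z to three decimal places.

p̂ = 125/150 ≈ 0.83333.
SE = √(p₀(1−p₀)/n) = √(0.17977/150) = 0.03462.
z = (0.83333 − 0.765)/0.03462 = 0.06833/0.03462 = 1.974.
p-value = P(Z > 1.974) ≈ 0.0242; since p < α = 0.1, reject H₀.

z = 1.974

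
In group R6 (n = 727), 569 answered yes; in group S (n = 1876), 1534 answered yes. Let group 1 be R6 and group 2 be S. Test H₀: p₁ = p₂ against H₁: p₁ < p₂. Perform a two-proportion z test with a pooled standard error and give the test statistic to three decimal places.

p̂₁ = 569/727 = 0.78267, p̂₂ = 1534/1876 = 0.81770.
Pooled p̂ = (569+1534)/(727+1876) = 2103/2603 = 0.80791.
SE = √(p̂(1−p̂)(1/n₁+1/n₂)) = √(0.80791·0.19209·0.00190856) = √(0.000296188) = 0.01721.
z = (0.78267 − 0.81770)/0.01721 = -0.03503/0.01721 = -2.035.
p-value = P(Z < -2.035) ≈ 0.0209.

z = -2.035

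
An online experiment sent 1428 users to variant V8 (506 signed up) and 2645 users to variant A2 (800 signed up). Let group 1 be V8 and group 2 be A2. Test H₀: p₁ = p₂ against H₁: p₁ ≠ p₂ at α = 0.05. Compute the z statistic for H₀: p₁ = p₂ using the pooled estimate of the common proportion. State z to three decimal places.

p̂₁ = 506/1428 = 0.354342, p̂₂ = 800/2645 = 0.302457.
Pooled p̂ = (506+800)/(1428+2645) = 1306/4073 = 0.320648.
SE = √(p̂(1−p̂)(1/n₁+1/n₂)) = √(0.320648·0.679352·0.00107835) = √(0.000234901) = 0.015326.
z = (0.354342 − 0.302457)/0.015326 = 0.051885/0.015326 = 3.385.
p-value = 2·P(Z > 3.385) ≈ 0.0007; since p < α = 0.05, reject H₀.

z = 3.385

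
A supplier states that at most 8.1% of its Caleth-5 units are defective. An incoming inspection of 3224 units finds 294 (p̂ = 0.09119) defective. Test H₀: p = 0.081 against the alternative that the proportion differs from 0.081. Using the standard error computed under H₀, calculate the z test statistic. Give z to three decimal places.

p̂ = 294/3224 = 0.091191.
Standard error under H₀: √(0.081×0.919/3224) = 0.004805.
z = (0.091191 − 0.081)/0.004805 = 0.010191/0.004805 = 2.121.
p-value = 2·P(Z > 2.121) ≈ 0.0339.

z = 2.121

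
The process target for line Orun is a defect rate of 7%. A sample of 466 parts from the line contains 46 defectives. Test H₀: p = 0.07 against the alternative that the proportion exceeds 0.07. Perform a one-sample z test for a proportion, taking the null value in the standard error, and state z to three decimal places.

z = 2.429

p̂ = 46/466 = 0.09871.
Standard error under H₀: √(0.07×0.93/466) = 0.01182.
z = (0.09871 − 0.07)/0.01182 = 0.02871/0.01182 = 2.429.
p-value = P(Z > 2.429) ≈ 0.0076.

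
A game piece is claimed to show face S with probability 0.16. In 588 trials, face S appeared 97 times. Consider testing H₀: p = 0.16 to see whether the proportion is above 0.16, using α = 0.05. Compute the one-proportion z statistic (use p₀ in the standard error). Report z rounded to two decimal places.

z = 0.33

p̂ = 97/588 ≈ 0.1650.
Under H₀, SE = √(0.16·0.84/588) = √(0.000228571) = 0.0151.
z = (0.1650 − 0.16)/0.0151 = 0.0050/0.0151 = 0.33.
p-value = P(Z > 0.328) ≈ 0.3713; since p > α = 0.05, fail to reject H₀.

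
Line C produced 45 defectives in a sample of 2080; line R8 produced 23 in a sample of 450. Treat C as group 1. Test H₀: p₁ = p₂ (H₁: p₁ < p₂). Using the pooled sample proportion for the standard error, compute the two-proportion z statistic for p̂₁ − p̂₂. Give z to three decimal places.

p̂₁ = 45/2080 = 0.021635, p̂₂ = 23/450 = 0.051111.
Pooled p̂ = (45+23)/(2080+450) = 68/2530 = 0.026877.
SE = √(0.0261551 × 0.00270299) = 0.008408.
z = (0.021635 − 0.051111)/0.008408 = -0.029476/0.008408 = -3.506.
p-value = P(Z < -3.506) ≈ 0.0002.

z = -3.506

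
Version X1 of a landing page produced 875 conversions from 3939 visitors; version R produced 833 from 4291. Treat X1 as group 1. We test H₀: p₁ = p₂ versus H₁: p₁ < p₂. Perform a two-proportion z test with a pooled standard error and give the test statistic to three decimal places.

z = 3.130

p̂₁ = 875/3939 ≈ 0.22214, p̂₂ = 833/4291 ≈ 0.19413.
Pooled p̂ = (875+833)/(3939+4291) = 1708/8230 = 0.20753.
SE = √(0.164463 × 0.000486917) = 0.00895.
z = (0.22214 − 0.19413)/0.00895 = 0.02801/0.00895 = 3.130.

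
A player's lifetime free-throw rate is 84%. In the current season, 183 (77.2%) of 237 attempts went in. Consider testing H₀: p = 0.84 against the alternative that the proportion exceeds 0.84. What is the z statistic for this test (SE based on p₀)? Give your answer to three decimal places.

p̂ = 183/237 ≈ 0.772152.
Under H₀, SE = √(0.84·0.16/237) = √(0.000567089) = 0.023814.
z = (0.772152 − 0.84)/0.023814 = -0.067848/0.023814 = -2.849.

z = -2.849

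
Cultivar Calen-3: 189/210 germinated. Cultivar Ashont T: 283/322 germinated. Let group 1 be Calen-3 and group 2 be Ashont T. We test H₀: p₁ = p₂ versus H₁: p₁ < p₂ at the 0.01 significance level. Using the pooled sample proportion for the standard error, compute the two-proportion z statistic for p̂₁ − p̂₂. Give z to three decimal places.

z = 0.753

p̂₁ = 189/210 ≈ 0.90000, p̂₂ = 283/322 ≈ 0.87888.
Pooled p̂ = (189+283)/(210+322) = 472/532 = 0.88722.
SE = √(p̂(1−p̂)(1/n₁+1/n₂)) = √(0.88722·0.11278·0.00786749) = √(0.000787239) = 0.02806.
z = (0.90000 − 0.87888)/0.02806 = 0.02112/0.02806 = 0.753.
p-value = P(Z < 0.753) ≈ 0.7742. With α = 0.01, fail to reject H₀.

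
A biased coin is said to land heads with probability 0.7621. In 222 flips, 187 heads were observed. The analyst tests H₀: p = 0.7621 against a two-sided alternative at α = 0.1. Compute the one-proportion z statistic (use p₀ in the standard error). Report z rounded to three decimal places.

z = 2.808

p̂ = 187/222 ≈ 0.84234.
Under H₀, SE = √(0.7621·0.2379/222) = √(0.000816683) = 0.02858.
z = (0.84234 − 0.7621)/0.02858 = 0.08024/0.02858 = 2.808.
p-value = 2·P(Z > 2.808) ≈ 0.0050. With α = 0.1, reject H₀.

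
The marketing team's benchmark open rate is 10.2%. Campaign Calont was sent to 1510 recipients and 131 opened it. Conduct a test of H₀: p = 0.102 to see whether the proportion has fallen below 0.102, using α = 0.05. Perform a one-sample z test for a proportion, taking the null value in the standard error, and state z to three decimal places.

z = -1.957

p̂ = 131/1510 ≈ 0.086755.
Under H₀, SE = √(0.102·0.898/1510) = √(6.06596e-05) = 0.007788.
z = (0.086755 − 0.102)/0.007788 = -0.015245/0.007788 = -1.957.
p-value = P(Z < -1.957) ≈ 0.0252; since p < α = 0.05, reject H₀.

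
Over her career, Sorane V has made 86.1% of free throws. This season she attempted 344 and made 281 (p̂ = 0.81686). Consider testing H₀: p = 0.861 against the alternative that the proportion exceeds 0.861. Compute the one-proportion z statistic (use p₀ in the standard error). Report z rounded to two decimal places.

z = -2.37

p̂ = 281/344 = 0.81686.
SE = √(p₀(1−p₀)/n) = √(0.11968/344) = 0.01865.
z = (0.81686 − 0.861)/0.01865 = -0.04414/0.01865 = -2.37.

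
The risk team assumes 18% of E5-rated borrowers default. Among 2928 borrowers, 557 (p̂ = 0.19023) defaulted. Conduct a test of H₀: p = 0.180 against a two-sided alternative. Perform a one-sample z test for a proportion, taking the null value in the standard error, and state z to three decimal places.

p̂ = 557/2928 ≈ 0.19023.
Under H₀, SE = √(0.18·0.82/2928) = √(5.04098e-05) = 0.00710.
z = (0.19023 − 0.18)/0.00710 = 0.01023/0.00710 = 1.441.
Two-sided p-value ≈ 2·Φ(−1.441) = 0.1495.

z = 1.441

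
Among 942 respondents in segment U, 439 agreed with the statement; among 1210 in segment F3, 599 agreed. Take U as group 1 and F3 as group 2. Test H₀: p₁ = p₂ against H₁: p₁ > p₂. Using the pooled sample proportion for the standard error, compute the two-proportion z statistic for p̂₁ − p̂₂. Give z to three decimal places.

p̂₁ = 439/942 = 0.46603, p̂₂ = 599/1210 = 0.49504.
Pooled p̂ = (439+599)/(942+1210) = 1038/2152 = 0.48234.
SE = √(0.249688 × 0.00188802) = 0.02171.
z = (0.46603 − 0.49504)/0.02171 = -0.02901/0.02171 = -1.336.

z = -1.336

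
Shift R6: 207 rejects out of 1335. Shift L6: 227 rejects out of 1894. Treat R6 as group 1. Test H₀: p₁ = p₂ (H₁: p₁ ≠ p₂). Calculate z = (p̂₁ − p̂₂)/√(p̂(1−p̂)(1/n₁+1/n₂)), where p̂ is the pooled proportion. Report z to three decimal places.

z = 2.888

p̂₁ = 207/1335 ≈ 0.15506, p̂₂ = 227/1894 ≈ 0.11985.
Pooled p̂ = (207+227)/(1335+1894) = 434/3229 = 0.13441.
SE = √(0.116342 × 0.00127705) = 0.01219.
z = (0.15506 − 0.11985)/0.01219 = 0.03521/0.01219 = 2.888.
p-value = 2·P(Z > 2.888) ≈ 0.0039.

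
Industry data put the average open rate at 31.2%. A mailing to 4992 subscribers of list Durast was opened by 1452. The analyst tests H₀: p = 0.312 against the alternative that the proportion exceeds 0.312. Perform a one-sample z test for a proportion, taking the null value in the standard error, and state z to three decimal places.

p̂ = 1452/4992 = 0.290865.
Standard error under H₀: √(0.312×0.688/4992) = 0.006557.
z = (0.290865 − 0.312)/0.006557 = -0.021135/0.006557 = -3.223.
p-value = P(Z > -3.223) ≈ 0.9994.

z = -3.223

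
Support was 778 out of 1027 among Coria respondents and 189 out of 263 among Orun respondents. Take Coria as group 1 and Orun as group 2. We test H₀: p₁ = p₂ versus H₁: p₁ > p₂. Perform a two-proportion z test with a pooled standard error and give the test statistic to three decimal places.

z = 1.300

p̂₁ = 778/1027 = 0.75755, p̂₂ = 189/263 = 0.71863.
Pooled p̂ = (778+189)/(1027+263) = 967/1290 = 0.74961.
SE = √(p̂(1−p̂)(1/n₁+1/n₂)) = √(0.74961·0.25039·0.00477599) = √(0.000896423) = 0.02994.
z = (0.75755 − 0.71863)/0.02994 = 0.03892/0.02994 = 1.300.
p-value = P(Z > 1.300) ≈ 0.0968.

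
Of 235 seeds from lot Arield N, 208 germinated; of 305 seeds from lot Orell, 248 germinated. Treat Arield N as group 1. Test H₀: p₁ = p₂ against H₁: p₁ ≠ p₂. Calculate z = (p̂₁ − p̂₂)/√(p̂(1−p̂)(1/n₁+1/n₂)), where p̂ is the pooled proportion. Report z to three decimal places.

z = 2.288

p̂₁ = 208/235 = 0.885106, p̂₂ = 248/305 = 0.813115.
Pooled p̂ = (208+248)/(235+305) = 456/540 = 0.844444.
SE = √(0.131358 × 0.00753401) = 0.031459.
z = (0.885106 − 0.813115)/0.031459 = 0.071991/0.031459 = 2.288.
p-value = 2·P(Z > 2.288) ≈ 0.0221.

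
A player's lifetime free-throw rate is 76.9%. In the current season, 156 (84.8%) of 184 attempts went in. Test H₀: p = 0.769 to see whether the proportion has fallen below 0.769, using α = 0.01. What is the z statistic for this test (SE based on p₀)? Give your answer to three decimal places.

z = 2.537

p̂ = 156/184 = 0.84783.
SE = √(p₀(1−p₀)/n) = √(0.17764/184) = 0.03107.
z = (0.84783 − 0.769)/0.03107 = 0.07883/0.03107 = 2.537.
p-value = P(Z < 2.537) ≈ 0.9944, so at α = 0.01 we fail to reject H₀.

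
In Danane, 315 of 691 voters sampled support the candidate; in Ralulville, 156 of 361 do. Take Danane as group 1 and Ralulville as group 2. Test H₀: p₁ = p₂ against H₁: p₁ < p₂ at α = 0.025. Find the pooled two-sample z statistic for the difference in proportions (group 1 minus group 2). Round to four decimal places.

p̂₁ = 315/691 ≈ 0.455861, p̂₂ = 156/361 ≈ 0.432133.
Pooled p̂ = (315+156)/(691+361) = 471/1052 = 0.447719.
SE = √(p̂(1−p̂)(1/n₁+1/n₂)) = √(0.447719·0.552281·0.00421726) = √(0.00104279) = 0.032292.
z = (0.455861 − 0.432133)/0.032292 = 0.023728/0.032292 = 0.7348.
p-value = P(Z < 0.735) ≈ 0.7688; since p > α = 0.025, fail to reject H₀.

z = 0.7348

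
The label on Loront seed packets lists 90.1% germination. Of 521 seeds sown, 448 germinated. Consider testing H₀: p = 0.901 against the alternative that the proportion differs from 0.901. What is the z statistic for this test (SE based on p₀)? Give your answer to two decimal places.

z = -3.14

p̂ = 448/521 ≈ 0.8599.
SE = √(p₀(1−p₀)/n) = √(0.089199/521) = 0.0131.
z = (0.8599 − 0.901)/0.0131 = -0.0411/0.0131 = -3.14.
Two-sided p-value ≈ 2·Φ(−3.142) = 0.0017.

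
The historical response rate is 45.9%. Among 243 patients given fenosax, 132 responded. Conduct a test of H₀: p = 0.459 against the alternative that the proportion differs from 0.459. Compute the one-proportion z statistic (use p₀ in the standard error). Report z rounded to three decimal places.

z = 2.634

p̂ = 132/243 = 0.54321.
Standard error under H₀: √(0.459×0.541/243) = 0.03197.
z = (0.54321 − 0.459)/0.03197 = 0.08421/0.03197 = 2.634.
p-value = 2·P(Z > 2.634) ≈ 0.0084.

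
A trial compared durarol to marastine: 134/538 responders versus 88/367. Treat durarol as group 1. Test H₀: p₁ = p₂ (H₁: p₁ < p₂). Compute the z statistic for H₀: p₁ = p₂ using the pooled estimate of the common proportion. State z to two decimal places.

p̂₁ = 134/538 = 0.2491, p̂₂ = 88/367 = 0.2398.
Pooled p̂ = (134+88)/(538+367) = 222/905 = 0.2453.
SE = √(0.18513 × 0.00458353) = 0.0291.
z = (0.2491 − 0.2398)/0.0291 = 0.0093/0.0291 = 0.32.
p-value = P(Z < 0.319) ≈ 0.6251.

z = 0.32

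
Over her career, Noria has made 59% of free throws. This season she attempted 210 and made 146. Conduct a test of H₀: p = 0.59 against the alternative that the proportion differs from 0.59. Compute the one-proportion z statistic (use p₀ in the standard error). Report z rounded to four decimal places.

z = 3.1007

p̂ = 146/210 ≈ 0.695238.
SE = √(p₀(1−p₀)/n) = √(0.2419/210) = 0.033940.
z = (0.695238 − 0.59)/0.033940 = 0.105238/0.033940 = 3.1007.
Two-sided p-value ≈ 2·Φ(−3.101) = 0.0019.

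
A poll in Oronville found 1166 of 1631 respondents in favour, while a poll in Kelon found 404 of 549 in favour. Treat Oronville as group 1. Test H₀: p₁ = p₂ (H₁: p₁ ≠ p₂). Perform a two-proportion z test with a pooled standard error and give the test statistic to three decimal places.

z = -0.947

p̂₁ = 1166/1631 = 0.71490, p̂₂ = 404/549 = 0.73588.
Pooled p̂ = (1166+404)/(1631+549) = 1570/2180 = 0.72018.
SE = √(0.201519 × 0.00243461) = 0.02215.
z = (0.71490 − 0.73588)/0.02215 = -0.02098/0.02215 = -0.947.
Two-sided p-value ≈ 2·Φ(−0.947) = 0.3434.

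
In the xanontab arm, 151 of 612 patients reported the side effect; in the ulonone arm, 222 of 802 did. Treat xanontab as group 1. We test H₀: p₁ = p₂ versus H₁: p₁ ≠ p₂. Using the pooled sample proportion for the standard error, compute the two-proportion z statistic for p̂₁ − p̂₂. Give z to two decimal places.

p̂₁ = 151/612 = 0.2467, p̂₂ = 222/802 = 0.2768.
Pooled p̂ = (151+222)/(612+802) = 373/1414 = 0.2638.
SE = √(0.194205 × 0.00288087) = 0.0237.
z = (0.2467 − 0.2768)/0.0237 = -0.0301/0.0237 = -1.27.

z = -1.27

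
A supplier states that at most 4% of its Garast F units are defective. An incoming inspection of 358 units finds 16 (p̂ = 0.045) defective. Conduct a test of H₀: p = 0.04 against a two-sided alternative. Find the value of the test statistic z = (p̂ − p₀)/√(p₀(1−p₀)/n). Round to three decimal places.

p̂ = 16/358 ≈ 0.04469.
SE = √(p₀(1−p₀)/n) = √(0.0384/358) = 0.01036.
z = (0.04469 − 0.04)/0.01036 = 0.00469/0.01036 = 0.453.
Two-sided p-value ≈ 2·Φ(−0.453) = 0.6505.

z = 0.453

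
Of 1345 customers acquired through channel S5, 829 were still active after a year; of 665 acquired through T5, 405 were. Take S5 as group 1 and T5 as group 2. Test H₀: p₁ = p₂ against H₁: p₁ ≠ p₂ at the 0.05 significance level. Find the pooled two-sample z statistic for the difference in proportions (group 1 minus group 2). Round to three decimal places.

z = 0.318

p̂₁ = 829/1345 = 0.61636, p̂₂ = 405/665 = 0.60902.
Pooled p̂ = (829+405)/(1345+665) = 1234/2010 = 0.61393.
SE = √(p̂(1−p̂)(1/n₁+1/n₂)) = √(0.61393·0.38607·0.00224725) = √(0.000532644) = 0.02308.
z = (0.61636 − 0.60902)/0.02308 = 0.00734/0.02308 = 0.318.
p-value = 2·P(Z > 0.318) ≈ 0.7506, so at α = 0.05 we fail to reject H₀.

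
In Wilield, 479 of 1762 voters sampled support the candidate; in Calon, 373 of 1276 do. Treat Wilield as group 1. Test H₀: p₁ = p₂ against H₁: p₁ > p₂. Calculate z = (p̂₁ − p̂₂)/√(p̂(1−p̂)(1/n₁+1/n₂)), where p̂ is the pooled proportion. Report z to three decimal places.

p̂₁ = 479/1762 = 0.27185, p̂₂ = 373/1276 = 0.29232.
Pooled p̂ = (479+373)/(1762+1276) = 852/3038 = 0.28045.
SE = √(p̂(1−p̂)(1/n₁+1/n₂)) = √(0.28045·0.71955·0.00135124) = √(0.000272675) = 0.01651.
z = (0.27185 − 0.29232)/0.01651 = -0.02047/0.01651 = -1.240.

z = -1.240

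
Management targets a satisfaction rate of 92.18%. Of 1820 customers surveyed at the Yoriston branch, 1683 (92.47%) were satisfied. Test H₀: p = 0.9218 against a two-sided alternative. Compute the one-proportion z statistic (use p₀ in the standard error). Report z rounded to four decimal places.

z = 0.4648

p̂ = 1683/1820 ≈ 0.924725.
Under H₀, SE = √(0.9218·0.0782/1820) = √(3.9607e-05) = 0.006293.
z = (0.924725 − 0.9218)/0.006293 = 0.002925/0.006293 = 0.4648.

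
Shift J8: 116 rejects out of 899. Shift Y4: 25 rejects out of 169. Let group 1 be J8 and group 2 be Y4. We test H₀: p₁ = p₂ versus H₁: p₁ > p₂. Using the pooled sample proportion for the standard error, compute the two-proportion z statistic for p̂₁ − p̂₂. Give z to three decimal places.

p̂₁ = 116/899 = 0.12903, p̂₂ = 25/169 = 0.14793.
Pooled p̂ = (116+25)/(899+169) = 141/1068 = 0.13202.
SE = √(0.114593 × 0.00702951) = 0.02838.
z = (0.12903 − 0.14793)/0.02838 = -0.01890/0.02838 = -0.666.
p-value = P(Z > -0.666) ≈ 0.7472.

z = -0.666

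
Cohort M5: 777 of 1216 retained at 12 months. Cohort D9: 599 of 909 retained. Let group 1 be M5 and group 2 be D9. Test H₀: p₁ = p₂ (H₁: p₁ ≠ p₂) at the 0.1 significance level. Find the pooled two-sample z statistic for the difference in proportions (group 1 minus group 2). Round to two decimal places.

z = -0.95

p̂₁ = 777/1216 ≈ 0.63898, p̂₂ = 599/909 ≈ 0.65897.
Pooled p̂ = (777+599)/(1216+909) = 1376/2125 = 0.64753.
SE = √(p̂(1−p̂)(1/n₁+1/n₂)) = √(0.64753·0.35247·0.00192248) = √(0.000438777) = 0.02095.
z = (0.63898 − 0.65897)/0.02095 = -0.01999/0.02095 = -0.95.
Two-sided p-value ≈ 2·Φ(−0.954) = 0.3400; since p > α = 0.1, fail to reject H₀.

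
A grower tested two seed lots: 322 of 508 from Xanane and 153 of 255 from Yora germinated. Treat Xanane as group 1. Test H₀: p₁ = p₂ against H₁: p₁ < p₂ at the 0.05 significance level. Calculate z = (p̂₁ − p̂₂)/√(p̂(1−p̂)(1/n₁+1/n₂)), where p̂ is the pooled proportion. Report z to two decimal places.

z = 0.91

p̂₁ = 322/508 = 0.6339, p̂₂ = 153/255 = 0.6000.
Pooled p̂ = (322+153)/(508+255) = 475/763 = 0.6225.
SE = √(p̂(1−p̂)(1/n₁+1/n₂)) = √(0.6225·0.3775·0.00589007) = √(0.00138407) = 0.0372.
z = (0.6339 − 0.6000)/0.0372 = 0.0339/0.0372 = 0.91.
p-value = P(Z < 0.910) ≈ 0.8186, so at α = 0.05 we fail to reject H₀.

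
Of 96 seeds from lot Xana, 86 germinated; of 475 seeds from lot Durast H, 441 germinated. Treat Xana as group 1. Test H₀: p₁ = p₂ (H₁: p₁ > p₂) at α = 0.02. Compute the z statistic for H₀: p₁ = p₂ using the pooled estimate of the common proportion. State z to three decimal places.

z = -1.092

p̂₁ = 86/96 ≈ 0.89583, p̂₂ = 441/475 ≈ 0.92842.
Pooled p̂ = (86+441)/(96+475) = 527/571 = 0.92294.
SE = √(p̂(1−p̂)(1/n₁+1/n₂)) = √(0.92294·0.07706·0.0125219) = √(0.000890558) = 0.02984.
z = (0.89583 − 0.92842)/0.02984 = -0.03259/0.02984 = -1.092.
p-value = P(Z > -1.092) ≈ 0.8626. With α = 0.02, fail to reject H₀.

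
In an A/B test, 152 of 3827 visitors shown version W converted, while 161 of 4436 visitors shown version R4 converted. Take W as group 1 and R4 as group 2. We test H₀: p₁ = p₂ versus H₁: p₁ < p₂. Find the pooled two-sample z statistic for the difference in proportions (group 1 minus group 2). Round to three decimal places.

p̂₁ = 152/3827 ≈ 0.039718, p̂₂ = 161/4436 ≈ 0.036294.
Pooled p̂ = (152+161)/(3827+4436) = 313/8263 = 0.037880.
SE = √(0.0364448 × 0.00048673) = 0.004212.
z = (0.039718 − 0.036294)/0.004212 = 0.003424/0.004212 = 0.813.
p-value = P(Z < 0.813) ≈ 0.7919.

z = 0.813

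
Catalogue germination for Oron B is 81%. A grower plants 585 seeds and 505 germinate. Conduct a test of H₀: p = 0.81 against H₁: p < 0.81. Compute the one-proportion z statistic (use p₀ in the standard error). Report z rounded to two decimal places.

z = 3.28

p̂ = 505/585 = 0.8632.
Standard error under H₀: √(0.81×0.19/585) = 0.0162.
z = (0.8632 − 0.81)/0.0162 = 0.0532/0.0162 = 3.28.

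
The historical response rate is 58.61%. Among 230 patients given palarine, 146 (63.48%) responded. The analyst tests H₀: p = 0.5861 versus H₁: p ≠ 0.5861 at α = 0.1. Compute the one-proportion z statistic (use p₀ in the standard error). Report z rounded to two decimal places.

p̂ = 146/230 ≈ 0.6348.
Standard error under H₀: √(0.5861×0.4139/230) = 0.0325.
z = (0.6348 − 0.5861)/0.0325 = 0.0487/0.0325 = 1.50.
Two-sided p-value ≈ 2·Φ(−1.499) = 0.1339. With α = 0.1, fail to reject H₀.

z = 1.50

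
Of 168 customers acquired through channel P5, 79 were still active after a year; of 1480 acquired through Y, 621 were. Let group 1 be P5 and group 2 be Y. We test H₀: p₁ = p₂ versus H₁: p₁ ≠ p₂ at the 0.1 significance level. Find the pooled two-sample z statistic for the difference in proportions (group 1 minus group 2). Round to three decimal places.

p̂₁ = 79/168 = 0.470238, p̂₂ = 621/1480 = 0.419595.
Pooled p̂ = (79+621)/(168+1480) = 700/1648 = 0.424757.
SE = √(0.244339 × 0.00662806) = 0.040243.
z = (0.470238 − 0.419595)/0.040243 = 0.050643/0.040243 = 1.258.
p-value = 2·P(Z > 1.258) ≈ 0.2082; since p > α = 0.1, fail to reject H₀.

z = 1.258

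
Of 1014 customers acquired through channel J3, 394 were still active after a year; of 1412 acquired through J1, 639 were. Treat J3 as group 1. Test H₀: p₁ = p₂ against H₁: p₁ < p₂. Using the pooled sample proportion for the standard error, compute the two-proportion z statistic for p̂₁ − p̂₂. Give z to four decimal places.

z = -3.1439

p̂₁ = 394/1014 = 0.388560, p̂₂ = 639/1412 = 0.452550.
Pooled p̂ = (394+639)/(1014+1412) = 1033/2426 = 0.425804.
SE = √(p̂(1−p̂)(1/n₁+1/n₂)) = √(0.425804·0.574196·0.00169441) = √(0.000414274) = 0.020354.
z = (0.388560 − 0.452550)/0.020354 = -0.063990/0.020354 = -3.1439.
p-value = P(Z < -3.144) ≈ 0.0008.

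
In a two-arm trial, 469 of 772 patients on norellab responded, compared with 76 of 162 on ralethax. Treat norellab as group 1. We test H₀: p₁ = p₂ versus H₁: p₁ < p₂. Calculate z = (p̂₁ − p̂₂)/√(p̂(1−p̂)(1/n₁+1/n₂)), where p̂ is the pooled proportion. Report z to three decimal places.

p̂₁ = 469/772 = 0.60751, p̂₂ = 76/162 = 0.46914.
Pooled p̂ = (469+76)/(772+162) = 545/934 = 0.58351.
SE = √(0.243026 × 0.00746818) = 0.04260.
z = (0.60751 − 0.46914)/0.04260 = 0.13837/0.04260 = 3.248.
p-value = P(Z < 3.248) ≈ 0.9994.

z = 3.248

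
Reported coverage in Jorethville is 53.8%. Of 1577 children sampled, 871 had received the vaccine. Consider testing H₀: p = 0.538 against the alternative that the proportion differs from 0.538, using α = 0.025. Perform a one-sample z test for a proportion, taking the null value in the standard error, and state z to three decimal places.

z = 1.140

p̂ = 871/1577 ≈ 0.55231.
Under H₀, SE = √(0.538·0.462/1577) = √(0.000157613) = 0.01255.
z = (0.55231 − 0.538)/0.01255 = 0.01431/0.01255 = 1.140.
Two-sided p-value ≈ 2·Φ(−1.140) = 0.2542. With α = 0.025, fail to reject H₀.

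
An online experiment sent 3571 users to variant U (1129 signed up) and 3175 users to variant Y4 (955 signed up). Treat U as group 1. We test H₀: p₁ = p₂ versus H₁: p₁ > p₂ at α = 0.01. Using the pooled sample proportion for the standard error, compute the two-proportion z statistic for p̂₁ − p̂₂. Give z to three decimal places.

z = 1.364

p̂₁ = 1129/3571 ≈ 0.31616, p̂₂ = 955/3175 ≈ 0.30079.
Pooled p̂ = (1129+955)/(3571+3175) = 2084/6746 = 0.30892.
SE = √(0.21349 × 0.000594994) = 0.01127.
z = (0.31616 − 0.30079)/0.01127 = 0.01537/0.01127 = 1.364.
p-value = P(Z > 1.364) ≈ 0.0863, so at α = 0.01 we fail to reject H₀.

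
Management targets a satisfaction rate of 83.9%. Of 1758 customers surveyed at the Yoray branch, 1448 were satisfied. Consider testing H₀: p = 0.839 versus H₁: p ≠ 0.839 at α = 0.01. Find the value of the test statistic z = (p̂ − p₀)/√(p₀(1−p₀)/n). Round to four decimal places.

z = -1.7496

p̂ = 1448/1758 ≈ 0.823663.
Under H₀, SE = √(0.839·0.161/1758) = √(7.68367e-05) = 0.008766.
z = (0.823663 − 0.839)/0.008766 = -0.015337/0.008766 = -1.7496.
Two-sided p-value ≈ 2·Φ(−1.750) = 0.0802; since p > α = 0.01, fail to reject H₀.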